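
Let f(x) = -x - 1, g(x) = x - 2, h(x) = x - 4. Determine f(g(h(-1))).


h(-1) = -5
g(-5) = -7
f(-7) = 6

6


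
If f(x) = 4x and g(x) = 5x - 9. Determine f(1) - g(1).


f(1) = 4
g(1) = -4
Difference = 8

8


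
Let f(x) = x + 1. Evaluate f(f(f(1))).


4


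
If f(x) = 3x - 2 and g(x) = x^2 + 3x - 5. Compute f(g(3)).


37


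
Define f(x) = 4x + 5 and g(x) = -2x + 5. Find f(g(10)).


g(10) = -15
f(-15) = -55

-55


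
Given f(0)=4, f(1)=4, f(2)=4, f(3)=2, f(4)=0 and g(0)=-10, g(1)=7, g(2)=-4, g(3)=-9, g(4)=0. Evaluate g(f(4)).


f(4) = 0
g(0) = -10

-10


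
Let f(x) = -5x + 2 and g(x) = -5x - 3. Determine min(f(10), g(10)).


f(10) = -48
g(10) = -53
min = -53

-53


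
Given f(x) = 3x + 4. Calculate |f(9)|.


31


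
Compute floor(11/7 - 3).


11/7 = 1.5714
1.5714 - 3 = -1.4286
floor(-1.4286) = -2

-2


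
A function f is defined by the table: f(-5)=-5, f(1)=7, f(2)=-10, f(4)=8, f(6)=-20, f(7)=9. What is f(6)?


Reading from the table at x = 6

-20


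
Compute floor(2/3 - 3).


-3


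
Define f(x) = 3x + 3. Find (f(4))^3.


f(4) = 15
(15)^3 = 3375

3375


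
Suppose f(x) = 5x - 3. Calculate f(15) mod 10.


f(15) = 72
72 mod 10 = 2

2


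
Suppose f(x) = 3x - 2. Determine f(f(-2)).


f(-2) = -8
f(-8) = -26

-26


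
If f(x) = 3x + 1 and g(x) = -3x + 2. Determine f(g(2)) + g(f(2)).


f(g(2)) = -11
g(f(2)) = -19
Sum = -30

-30


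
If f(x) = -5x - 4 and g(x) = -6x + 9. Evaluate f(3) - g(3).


f(3) = -19
g(3) = -9
Difference = -10

-10


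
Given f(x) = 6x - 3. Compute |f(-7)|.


45


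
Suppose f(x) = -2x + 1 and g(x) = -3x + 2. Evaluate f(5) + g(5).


f(5) = -9
g(5) = -13
Sum = -22

-22


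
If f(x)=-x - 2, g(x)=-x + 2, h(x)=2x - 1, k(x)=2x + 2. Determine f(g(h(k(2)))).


7


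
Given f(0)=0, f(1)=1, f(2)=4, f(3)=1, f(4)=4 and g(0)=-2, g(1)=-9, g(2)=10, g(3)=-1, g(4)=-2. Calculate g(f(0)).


-2


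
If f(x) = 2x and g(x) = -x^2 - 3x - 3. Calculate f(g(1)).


g(1) = -7
f(-7) = -14

-14


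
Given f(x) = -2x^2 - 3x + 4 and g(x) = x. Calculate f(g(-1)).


g(-1) = -1
f(-1) = (-2)*(-1)^2 - 3*(-1) + 4 = 5

5


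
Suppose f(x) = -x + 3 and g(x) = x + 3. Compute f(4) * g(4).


f(4) = -1
g(4) = 7
Product = -7

-7


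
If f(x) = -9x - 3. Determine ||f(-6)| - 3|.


f(-6) = 51
|51| = 51
|51 - 3| = 48

48


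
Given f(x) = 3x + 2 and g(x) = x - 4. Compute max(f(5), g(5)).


f(5) = 17
g(5) = 1
max = 17

17


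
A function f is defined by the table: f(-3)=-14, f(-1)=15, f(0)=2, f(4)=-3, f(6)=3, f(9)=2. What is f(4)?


Reading from the table at x = 4

-3


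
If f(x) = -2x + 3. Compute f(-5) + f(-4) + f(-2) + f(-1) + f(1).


f(-5) = 13
f(-4) = 11
f(-2) = 7
f(-1) = 5
f(1) = 1
Sum = 37

37


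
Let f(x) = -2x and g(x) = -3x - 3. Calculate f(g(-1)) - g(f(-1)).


f(g(-1)) = 0
g(f(-1)) = -9
Difference = 9

9


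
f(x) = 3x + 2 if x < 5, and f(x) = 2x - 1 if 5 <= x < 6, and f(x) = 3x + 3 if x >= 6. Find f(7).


24


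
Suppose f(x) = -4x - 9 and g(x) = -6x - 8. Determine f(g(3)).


g(3) = -26
f(-26) = 95

95


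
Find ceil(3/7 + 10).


3/7 = 0.4286
0.4286 + 10 = 10.4286
ceil(10.4286) = 11

11


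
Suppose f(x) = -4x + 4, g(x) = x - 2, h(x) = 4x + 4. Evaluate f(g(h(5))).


h(5) = 24
g(24) = 22
f(22) = -84

-84


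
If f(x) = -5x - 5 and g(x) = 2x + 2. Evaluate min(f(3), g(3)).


f(3) = -20
g(3) = 8
min = -20

-20


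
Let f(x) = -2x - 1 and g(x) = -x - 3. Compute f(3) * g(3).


f(3) = -7
g(3) = -6
Product = 42

42


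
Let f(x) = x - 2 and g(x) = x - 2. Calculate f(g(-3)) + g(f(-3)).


-14


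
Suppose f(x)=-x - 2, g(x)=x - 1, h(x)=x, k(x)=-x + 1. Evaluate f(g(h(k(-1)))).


k(-1) = 2
h(2) = 2
g(2) = 1
f(1) = -3

-3


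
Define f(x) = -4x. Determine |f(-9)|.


36


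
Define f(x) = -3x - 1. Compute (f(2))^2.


f(2) = -7
(-7)^2 = 49

49


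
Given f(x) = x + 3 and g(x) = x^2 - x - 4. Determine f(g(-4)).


19


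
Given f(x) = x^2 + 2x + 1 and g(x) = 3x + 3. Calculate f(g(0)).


16


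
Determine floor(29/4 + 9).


29/4 = 7.25
7.25 + 9 = 16.25
floor(16.25) = 16

16


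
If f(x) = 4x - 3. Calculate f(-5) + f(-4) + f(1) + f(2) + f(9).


f(-5) = -23
f(-4) = -19
f(1) = 1
f(2) = 5
f(9) = 33
Sum = -3

-3


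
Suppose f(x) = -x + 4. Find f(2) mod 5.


2


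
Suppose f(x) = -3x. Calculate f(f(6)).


f(6) = -18
f(-18) = 54

54


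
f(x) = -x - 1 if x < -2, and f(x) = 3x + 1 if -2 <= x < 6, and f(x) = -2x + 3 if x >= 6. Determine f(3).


3 satisfies -2 <= x < 6
f(3) = 10

10


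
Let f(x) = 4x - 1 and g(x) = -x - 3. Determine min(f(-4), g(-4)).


f(-4) = -17
g(-4) = 1
min = -17

-17


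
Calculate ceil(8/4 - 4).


-2


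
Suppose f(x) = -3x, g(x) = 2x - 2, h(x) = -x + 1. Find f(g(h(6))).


h(6) = -5
g(-5) = -12
f(-12) = 36

36


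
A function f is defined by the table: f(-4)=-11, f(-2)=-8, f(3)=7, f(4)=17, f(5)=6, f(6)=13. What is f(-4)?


Reading from the table at x = -4

-11


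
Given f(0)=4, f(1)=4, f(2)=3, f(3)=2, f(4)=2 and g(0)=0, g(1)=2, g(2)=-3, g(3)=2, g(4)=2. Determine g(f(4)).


-3


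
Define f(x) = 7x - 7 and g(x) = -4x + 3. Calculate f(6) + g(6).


f(6) = 35
g(6) = -21
Sum = 14

14


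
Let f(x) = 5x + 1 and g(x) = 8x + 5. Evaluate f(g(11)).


g(11) = 93
f(93) = 466

466


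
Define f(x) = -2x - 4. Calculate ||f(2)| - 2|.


f(2) = -8
|-8| = 8
|8 - 2| = 6

6


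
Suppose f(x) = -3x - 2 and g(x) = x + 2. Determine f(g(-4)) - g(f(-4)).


f(g(-4)) = 4
g(f(-4)) = 12
Difference = -8

-8


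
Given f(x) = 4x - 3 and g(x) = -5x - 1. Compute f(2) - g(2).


f(2) = 5
g(2) = -11
Difference = 16

16


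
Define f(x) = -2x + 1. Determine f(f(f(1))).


f(1) = -1
f(-1) = 3
f(3) = -5

-5


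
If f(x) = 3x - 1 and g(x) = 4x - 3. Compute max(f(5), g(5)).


f(5) = 14
g(5) = 17
max = 17

17


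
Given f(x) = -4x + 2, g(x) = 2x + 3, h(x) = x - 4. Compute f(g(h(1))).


h(1) = -3
g(-3) = -3
f(-3) = 14

14


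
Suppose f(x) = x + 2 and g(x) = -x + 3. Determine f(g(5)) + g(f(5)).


-4


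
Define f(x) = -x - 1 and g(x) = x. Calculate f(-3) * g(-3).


f(-3) = 2
g(-3) = -3
Product = -6

-6


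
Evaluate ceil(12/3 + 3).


12/3 = 4
4 + 3 = 7
ceil(7) = 7

7


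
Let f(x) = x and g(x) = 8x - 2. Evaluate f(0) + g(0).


f(0) = 0
g(0) = -2
Sum = -2

-2


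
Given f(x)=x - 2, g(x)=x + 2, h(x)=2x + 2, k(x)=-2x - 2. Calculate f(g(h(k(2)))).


k(2) = -6
h(-6) = -10
g(-10) = -8
f(-8) = -10

-10


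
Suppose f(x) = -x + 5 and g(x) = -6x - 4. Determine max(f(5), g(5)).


f(5) = 0
g(5) = -34
max = 0

0


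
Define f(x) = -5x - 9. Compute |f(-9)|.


f(-9) = 36
|36| = 36

36


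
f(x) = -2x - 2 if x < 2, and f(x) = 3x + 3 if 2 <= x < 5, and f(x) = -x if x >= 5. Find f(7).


7 satisfies x >= 5
f(7) = -7

-7


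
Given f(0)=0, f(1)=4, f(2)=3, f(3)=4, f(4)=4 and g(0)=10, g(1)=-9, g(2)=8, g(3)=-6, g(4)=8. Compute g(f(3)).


f(3) = 4
g(4) = 8

8


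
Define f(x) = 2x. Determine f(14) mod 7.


0


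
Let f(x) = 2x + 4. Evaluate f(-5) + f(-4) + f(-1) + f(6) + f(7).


f(-5) = -6
f(-4) = -4
f(-1) = 2
f(6) = 16
f(7) = 18
Sum = 26

26


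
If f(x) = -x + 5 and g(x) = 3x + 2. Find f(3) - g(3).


f(3) = 2
g(3) = 11
Difference = -9

-9


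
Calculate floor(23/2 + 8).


23/2 = 11.5
11.5 + 8 = 19.5
floor(19.5) = 19

19


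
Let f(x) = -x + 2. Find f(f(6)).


f(6) = -4
f(-4) = 6

6


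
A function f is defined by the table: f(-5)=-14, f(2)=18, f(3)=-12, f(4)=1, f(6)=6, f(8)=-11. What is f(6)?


Reading from the table at x = 6

6


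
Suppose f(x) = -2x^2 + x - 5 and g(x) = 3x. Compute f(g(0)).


g(0) = 0
f(0) = (-2)*(0)^2 + 1*(0) - 5 = -5

-5


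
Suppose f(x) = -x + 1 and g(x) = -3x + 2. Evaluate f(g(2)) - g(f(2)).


f(g(2)) = 5
g(f(2)) = 5
Difference = 0

0


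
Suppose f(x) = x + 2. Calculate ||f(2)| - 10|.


f(2) = 4
|4| = 4
|4 - 10| = 6

6


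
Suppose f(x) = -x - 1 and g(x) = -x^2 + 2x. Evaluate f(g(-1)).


g(-1) = -3
f(-3) = 2

2


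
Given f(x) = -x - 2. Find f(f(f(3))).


f(3) = -5
f(-5) = 3
f(3) = -5

-5


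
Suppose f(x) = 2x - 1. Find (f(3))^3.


f(3) = 5
(5)^3 = 125

125


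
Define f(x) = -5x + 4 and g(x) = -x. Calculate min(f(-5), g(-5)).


5


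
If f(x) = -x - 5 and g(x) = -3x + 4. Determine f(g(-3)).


-18


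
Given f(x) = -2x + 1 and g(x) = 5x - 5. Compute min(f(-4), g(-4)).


f(-4) = 9
g(-4) = -25
min = -25

-25


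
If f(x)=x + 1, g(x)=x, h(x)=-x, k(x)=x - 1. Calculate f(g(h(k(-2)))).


4


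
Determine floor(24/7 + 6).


24/7 = 3.4286
3.4286 + 6 = 9.4286
floor(9.4286) = 9

9


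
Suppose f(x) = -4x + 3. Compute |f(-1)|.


f(-1) = 7
|7| = 7

7


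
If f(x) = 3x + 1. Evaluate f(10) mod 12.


f(10) = 31
31 mod 12 = 7

7


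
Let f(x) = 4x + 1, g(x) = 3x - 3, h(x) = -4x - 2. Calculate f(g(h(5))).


h(5) = -22
g(-22) = -69
f(-69) = -275

-275


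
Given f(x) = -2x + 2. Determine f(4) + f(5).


f(4) = -6
f(5) = -8
Sum = -14

-14


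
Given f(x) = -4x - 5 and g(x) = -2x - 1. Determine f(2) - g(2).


-8


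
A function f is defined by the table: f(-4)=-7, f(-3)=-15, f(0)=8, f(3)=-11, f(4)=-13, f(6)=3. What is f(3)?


Reading from the table at x = 3

-11


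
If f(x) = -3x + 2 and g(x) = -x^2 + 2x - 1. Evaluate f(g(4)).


g(4) = -9
f(-9) = 29

29


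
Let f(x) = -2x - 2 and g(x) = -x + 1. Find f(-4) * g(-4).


f(-4) = 6
g(-4) = 5
Product = 30

30


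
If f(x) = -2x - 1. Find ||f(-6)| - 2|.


f(-6) = 11
|11| = 11
|11 - 2| = 9

9


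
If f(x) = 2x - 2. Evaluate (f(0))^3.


-8


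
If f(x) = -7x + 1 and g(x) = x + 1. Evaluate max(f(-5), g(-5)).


f(-5) = 36
g(-5) = -4
max = 36

36


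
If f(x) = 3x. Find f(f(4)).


f(4) = 12
f(12) = 36

36


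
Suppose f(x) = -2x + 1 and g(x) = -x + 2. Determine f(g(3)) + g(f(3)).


f(g(3)) = 3
g(f(3)) = 7
Sum = 10

10


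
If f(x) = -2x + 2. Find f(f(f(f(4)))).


f(4) = -6
f(-6) = 14
f(14) = -26
f(-26) = 54

54


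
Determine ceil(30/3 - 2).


30/3 = 10
10 - 2 = 8
ceil(8) = 8

8


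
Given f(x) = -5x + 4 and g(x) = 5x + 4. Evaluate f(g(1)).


g(1) = 9
f(9) = -41

-41


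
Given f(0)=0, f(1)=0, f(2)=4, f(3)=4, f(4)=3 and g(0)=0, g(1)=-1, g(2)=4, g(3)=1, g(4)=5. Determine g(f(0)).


f(0) = 0
g(0) = 0

0


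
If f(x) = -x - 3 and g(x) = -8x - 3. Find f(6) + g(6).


f(6) = -9
g(6) = -51
Sum = -60

-60


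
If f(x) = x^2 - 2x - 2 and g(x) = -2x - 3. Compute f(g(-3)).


g(-3) = 3
f(3) = 1*(3)^2 - 2*(3) - 2 = 1

1


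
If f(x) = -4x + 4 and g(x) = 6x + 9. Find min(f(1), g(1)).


f(1) = 0
g(1) = 15
min = 0

0


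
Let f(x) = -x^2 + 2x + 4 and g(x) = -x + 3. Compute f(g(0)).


g(0) = 3
f(3) = (-1)*(3)^2 + 2*(3) + 4 = 1

1


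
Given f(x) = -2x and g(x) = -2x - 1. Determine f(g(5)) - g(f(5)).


f(g(5)) = 22
g(f(5)) = 19
Difference = 3

3


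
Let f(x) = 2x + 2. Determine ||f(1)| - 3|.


1


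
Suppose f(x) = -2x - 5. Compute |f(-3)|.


f(-3) = 1
|1| = 1

1


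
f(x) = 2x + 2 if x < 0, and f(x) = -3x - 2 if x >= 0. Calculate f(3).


-11


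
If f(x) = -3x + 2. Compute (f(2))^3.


f(2) = -4
(-4)^3 = -64

-64


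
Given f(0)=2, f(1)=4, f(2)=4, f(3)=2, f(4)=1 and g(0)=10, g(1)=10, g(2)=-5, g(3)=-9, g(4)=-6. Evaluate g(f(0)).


f(0) = 2
g(2) = -5

-5


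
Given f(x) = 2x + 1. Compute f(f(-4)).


-13


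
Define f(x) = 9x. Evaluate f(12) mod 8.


f(12) = 108
108 mod 8 = 4

4


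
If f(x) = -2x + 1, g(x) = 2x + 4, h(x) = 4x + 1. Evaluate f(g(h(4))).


-75


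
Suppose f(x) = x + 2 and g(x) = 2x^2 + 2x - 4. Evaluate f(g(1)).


g(1) = 0
f(0) = 2

2


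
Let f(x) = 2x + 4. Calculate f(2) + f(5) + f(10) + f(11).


f(2) = 8
f(5) = 14
f(10) = 24
f(11) = 26
Sum = 72

72


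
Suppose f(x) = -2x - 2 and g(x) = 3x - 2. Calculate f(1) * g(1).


f(1) = -4
g(1) = 1
Product = -4

-4


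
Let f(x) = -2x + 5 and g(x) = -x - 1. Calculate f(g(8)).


23


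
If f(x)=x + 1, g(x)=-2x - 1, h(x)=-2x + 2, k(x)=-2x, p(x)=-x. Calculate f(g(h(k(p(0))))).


p(0) = 0
k(0) = 0
h(0) = 2
g(2) = -5
f(-5) = -4

-4


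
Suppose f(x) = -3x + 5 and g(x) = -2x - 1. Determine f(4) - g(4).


f(4) = -7
g(4) = -9
Difference = 2

2


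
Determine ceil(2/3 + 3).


2/3 = 0.6667
0.6667 + 3 = 3.6667
ceil(3.6667) = 4

4


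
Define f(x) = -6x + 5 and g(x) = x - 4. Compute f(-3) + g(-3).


f(-3) = 23
g(-3) = -7
Sum = 16

16


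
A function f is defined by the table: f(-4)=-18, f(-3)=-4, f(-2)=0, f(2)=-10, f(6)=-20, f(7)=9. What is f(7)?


Reading from the table at x = 7

9


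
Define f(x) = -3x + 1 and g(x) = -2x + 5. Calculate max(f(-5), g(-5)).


f(-5) = 16
g(-5) = 15
max = 16

16


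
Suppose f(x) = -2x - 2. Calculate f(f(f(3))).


f(3) = -8
f(-8) = 14
f(14) = -30

-30


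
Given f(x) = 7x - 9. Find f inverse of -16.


Solve 7x - 9 = -16
x = (-16 + 9) / 7 = -1

-1


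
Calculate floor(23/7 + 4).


23/7 = 3.2857
3.2857 + 4 = 7.2857
floor(7.2857) = 7

7


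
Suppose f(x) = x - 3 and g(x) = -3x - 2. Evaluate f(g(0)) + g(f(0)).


f(g(0)) = -5
g(f(0)) = 7
Sum = 2

2


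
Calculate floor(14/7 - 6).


14/7 = 2
2 - 6 = -4
floor(-4) = -4

-4


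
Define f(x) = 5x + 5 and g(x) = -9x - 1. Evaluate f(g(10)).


-450


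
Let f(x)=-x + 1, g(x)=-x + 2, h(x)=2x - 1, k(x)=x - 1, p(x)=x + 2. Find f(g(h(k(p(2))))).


4


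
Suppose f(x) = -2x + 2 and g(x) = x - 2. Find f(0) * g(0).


-4


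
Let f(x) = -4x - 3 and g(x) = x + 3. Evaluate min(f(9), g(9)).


f(9) = -39
g(9) = 12
min = -39

-39


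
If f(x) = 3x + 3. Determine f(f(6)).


66


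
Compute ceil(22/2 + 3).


22/2 = 11
11 + 3 = 14
ceil(14) = 14

14


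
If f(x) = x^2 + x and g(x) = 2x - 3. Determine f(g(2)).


g(2) = 1
f(1) = 1*(1)^2 + 1*(1) = 2

2


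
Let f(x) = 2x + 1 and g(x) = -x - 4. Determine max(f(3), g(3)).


7


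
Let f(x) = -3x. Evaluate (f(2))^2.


f(2) = -6
(-6)^2 = 36

36


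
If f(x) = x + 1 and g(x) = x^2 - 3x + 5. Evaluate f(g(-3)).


g(-3) = 23
f(23) = 24

24


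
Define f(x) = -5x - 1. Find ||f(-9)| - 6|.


f(-9) = 44
|44| = 44
|44 - 6| = 38

38


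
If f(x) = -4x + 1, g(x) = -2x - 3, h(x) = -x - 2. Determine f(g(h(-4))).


29


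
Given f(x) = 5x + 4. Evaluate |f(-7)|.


f(-7) = -31
|-31| = 31

31


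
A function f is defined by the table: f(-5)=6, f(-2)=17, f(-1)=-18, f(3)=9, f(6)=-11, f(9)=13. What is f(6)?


Reading from the table at x = 6

-11


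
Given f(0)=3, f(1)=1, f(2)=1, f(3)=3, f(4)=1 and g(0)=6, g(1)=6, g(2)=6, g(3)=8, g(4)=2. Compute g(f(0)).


f(0) = 3
g(3) = 8

8


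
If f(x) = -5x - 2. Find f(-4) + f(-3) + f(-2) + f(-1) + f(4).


f(-4) = 18
f(-3) = 13
f(-2) = 8
f(-1) = 3
f(4) = -22
Sum = 20

20


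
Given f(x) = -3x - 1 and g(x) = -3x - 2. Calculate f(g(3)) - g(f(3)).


f(g(3)) = 32
g(f(3)) = 28
Difference = 4

4


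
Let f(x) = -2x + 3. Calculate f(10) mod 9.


f(10) = -17
-17 mod 9 = 1

1


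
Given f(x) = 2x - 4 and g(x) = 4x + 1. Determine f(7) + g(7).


f(7) = 10
g(7) = 29
Sum = 39

39


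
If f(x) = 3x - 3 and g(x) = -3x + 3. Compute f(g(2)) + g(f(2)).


f(g(2)) = -12
g(f(2)) = -6
Sum = -18

-18


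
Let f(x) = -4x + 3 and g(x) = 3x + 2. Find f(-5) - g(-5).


f(-5) = 23
g(-5) = -13
Difference = 36

36


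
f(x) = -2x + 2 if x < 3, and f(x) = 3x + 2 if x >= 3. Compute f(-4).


-4 satisfies x < 3
f(-4) = 10

10


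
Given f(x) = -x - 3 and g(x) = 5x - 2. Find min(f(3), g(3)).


-6


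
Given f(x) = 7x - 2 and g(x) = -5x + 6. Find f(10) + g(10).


f(10) = 68
g(10) = -44
Sum = 24

24


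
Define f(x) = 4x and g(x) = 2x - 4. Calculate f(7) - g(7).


18


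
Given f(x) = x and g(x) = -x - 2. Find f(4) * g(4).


-24


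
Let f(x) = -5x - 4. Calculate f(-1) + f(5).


-28


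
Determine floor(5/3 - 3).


5/3 = 1.6667
1.6667 - 3 = -1.3333
floor(-1.3333) = -2

-2


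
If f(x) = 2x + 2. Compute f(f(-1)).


f(-1) = 0
f(0) = 2

2


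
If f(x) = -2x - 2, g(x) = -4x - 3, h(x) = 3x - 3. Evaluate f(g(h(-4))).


h(-4) = -15
g(-15) = 57
f(57) = -116

-116


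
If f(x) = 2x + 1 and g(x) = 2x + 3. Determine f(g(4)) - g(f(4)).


f(g(4)) = 23
g(f(4)) = 21
Difference = 2

2


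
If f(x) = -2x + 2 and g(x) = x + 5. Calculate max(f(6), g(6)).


f(6) = -10
g(6) = 11
max = 11

11


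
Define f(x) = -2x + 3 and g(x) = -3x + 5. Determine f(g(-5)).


g(-5) = 20
f(20) = -37

-37


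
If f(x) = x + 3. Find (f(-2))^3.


f(-2) = 1
(1)^3 = 1

1


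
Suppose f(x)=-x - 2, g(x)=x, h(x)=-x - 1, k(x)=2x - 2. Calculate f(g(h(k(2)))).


k(2) = 2
h(2) = -3
g(-3) = -3
f(-3) = 1

1


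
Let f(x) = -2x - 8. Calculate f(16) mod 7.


f(16) = -40
-40 mod 7 = 2

2


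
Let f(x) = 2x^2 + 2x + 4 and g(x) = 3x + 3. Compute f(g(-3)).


64


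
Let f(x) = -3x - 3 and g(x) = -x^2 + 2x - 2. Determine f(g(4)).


g(4) = -10
f(-10) = 27

27


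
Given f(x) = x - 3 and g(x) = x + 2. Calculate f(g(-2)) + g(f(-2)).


f(g(-2)) = -3
g(f(-2)) = -3
Sum = -6

-6


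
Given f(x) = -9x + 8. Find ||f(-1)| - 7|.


f(-1) = 17
|17| = 17
|17 - 7| = 10

10


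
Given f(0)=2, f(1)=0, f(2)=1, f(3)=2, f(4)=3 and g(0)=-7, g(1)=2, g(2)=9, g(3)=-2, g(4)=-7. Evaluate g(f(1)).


f(1) = 0
g(0) = -7

-7


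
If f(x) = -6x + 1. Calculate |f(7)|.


f(7) = -41
|-41| = 41

41


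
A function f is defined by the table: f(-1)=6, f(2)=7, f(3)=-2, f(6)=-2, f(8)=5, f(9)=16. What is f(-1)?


Reading from the table at x = -1

6


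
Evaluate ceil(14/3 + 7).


14/3 = 4.6667
4.6667 + 7 = 11.6667
ceil(11.6667) = 12

12


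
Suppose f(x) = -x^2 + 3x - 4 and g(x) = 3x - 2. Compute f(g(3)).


g(3) = 7
f(7) = (-1)*(7)^2 + 3*(7) - 4 = -32

-32


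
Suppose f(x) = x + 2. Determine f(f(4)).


f(4) = 6
f(6) = 8

8


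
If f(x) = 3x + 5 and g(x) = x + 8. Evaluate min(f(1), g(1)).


8


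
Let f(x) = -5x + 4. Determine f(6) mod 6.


f(6) = -26
-26 mod 6 = 4

4


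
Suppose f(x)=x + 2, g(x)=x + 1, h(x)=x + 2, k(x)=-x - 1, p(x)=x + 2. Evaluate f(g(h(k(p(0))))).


p(0) = 2
k(2) = -3
h(-3) = -1
g(-1) = 0
f(0) = 2

2


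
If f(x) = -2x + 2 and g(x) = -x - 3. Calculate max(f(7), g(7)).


-10


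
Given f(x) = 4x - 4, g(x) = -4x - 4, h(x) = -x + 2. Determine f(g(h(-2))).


h(-2) = 4
g(4) = -20
f(-20) = -84

-84


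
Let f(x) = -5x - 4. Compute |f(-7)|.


31


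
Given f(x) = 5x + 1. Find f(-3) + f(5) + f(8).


f(-3) = -14
f(5) = 26
f(8) = 41
Sum = 53

53


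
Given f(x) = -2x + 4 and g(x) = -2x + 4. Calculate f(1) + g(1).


f(1) = 2
g(1) = 2
Sum = 4

4


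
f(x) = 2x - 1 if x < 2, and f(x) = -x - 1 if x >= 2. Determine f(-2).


-2 satisfies x < 2
f(-2) = -5

-5


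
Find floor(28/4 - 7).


28/4 = 7
7 - 7 = 0
floor(0) = 0

0


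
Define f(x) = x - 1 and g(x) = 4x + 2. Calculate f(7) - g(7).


f(7) = 6
g(7) = 30
Difference = -24

-24


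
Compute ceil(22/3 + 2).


22/3 = 7.3333
7.3333 + 2 = 9.3333
ceil(9.3333) = 10

10


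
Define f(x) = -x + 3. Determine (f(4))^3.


f(4) = -1
(-1)^3 = -1

-1


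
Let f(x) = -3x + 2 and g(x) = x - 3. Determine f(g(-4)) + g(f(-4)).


f(g(-4)) = 23
g(f(-4)) = 11
Sum = 34

34


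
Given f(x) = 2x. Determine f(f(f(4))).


f(4) = 8
f(8) = 16
f(16) = 32

32


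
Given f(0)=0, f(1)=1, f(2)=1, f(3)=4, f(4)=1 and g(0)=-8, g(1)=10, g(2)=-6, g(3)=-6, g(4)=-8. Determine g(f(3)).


f(3) = 4
g(4) = -8

-8


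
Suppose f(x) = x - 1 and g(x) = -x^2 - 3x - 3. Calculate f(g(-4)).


-8


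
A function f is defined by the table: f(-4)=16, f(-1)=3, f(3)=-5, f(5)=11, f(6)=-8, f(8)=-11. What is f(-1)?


Reading from the table at x = -1

3


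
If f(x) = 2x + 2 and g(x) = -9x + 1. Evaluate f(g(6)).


g(6) = -53
f(-53) = -104

-104


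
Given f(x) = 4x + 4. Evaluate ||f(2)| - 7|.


f(2) = 12
|12| = 12
|12 - 7| = 5

5


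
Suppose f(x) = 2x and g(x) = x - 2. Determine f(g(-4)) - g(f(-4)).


f(g(-4)) = -12
g(f(-4)) = -10
Difference = -2

-2


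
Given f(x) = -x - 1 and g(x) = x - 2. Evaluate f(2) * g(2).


f(2) = -3
g(2) = 0
Product = 0

0


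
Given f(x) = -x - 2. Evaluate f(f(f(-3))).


f(-3) = 1
f(1) = -3
f(-3) = 1

1


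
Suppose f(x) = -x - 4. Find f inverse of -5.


Solve -x - 4 = -5
x = (-5 + 4) / (-1) = 1

1


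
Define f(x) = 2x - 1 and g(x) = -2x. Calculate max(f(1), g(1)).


1


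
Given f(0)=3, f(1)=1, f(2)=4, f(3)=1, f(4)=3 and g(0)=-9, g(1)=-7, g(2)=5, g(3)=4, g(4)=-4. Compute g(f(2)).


f(2) = 4
g(4) = -4

-4


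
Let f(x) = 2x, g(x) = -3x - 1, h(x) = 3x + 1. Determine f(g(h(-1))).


10


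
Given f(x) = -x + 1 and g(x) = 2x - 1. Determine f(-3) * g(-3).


f(-3) = 4
g(-3) = -7
Product = -28

-28


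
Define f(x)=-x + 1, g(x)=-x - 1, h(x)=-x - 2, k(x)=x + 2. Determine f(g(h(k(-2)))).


k(-2) = 0
h(0) = -2
g(-2) = 1
f(1) = 0

0


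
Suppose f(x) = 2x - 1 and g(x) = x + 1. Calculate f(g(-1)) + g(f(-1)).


f(g(-1)) = -1
g(f(-1)) = -2
Sum = -3

-3


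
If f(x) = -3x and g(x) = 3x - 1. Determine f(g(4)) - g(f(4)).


4


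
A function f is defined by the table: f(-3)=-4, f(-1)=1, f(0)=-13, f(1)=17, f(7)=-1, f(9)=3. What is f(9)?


3


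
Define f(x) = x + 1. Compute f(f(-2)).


0


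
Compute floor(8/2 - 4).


0


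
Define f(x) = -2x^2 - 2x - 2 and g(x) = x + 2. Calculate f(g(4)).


g(4) = 6
f(6) = (-2)*(6)^2 - 2*(6) - 2 = -86

-86


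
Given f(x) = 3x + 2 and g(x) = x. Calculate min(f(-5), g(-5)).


f(-5) = -13
g(-5) = -5
min = -13

-13


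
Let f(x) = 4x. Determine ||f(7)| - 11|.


f(7) = 28
|28| = 28
|28 - 11| = 17

17


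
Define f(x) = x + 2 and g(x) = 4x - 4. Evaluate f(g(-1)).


g(-1) = -8
f(-8) = -6

-6


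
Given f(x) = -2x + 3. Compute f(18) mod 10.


7


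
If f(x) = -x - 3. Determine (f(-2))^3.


-1


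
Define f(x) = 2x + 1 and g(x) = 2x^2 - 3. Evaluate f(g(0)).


g(0) = -3
f(-3) = -5

-5


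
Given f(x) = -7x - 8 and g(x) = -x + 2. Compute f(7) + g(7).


f(7) = -57
g(7) = -5
Sum = -62

-62


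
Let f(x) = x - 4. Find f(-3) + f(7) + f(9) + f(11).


f(-3) = -7
f(7) = 3
f(9) = 5
f(11) = 7
Sum = 8

8


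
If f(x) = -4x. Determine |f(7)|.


f(7) = -28
|-28| = 28

28


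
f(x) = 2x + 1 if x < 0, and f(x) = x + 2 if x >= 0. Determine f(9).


11


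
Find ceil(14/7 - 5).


14/7 = 2
2 - 5 = -3
ceil(-3) = -3

-3


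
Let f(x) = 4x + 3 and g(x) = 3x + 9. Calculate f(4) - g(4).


f(4) = 19
g(4) = 21
Difference = -2

-2


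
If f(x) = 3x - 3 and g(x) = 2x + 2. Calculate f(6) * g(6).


f(6) = 15
g(6) = 14
Product = 210

210


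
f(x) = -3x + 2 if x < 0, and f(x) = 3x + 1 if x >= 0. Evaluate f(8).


8 satisfies x >= 0
f(8) = 25

25


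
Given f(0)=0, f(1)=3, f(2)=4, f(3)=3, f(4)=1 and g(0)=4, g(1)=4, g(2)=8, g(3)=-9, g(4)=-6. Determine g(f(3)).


f(3) = 3
g(3) = -9

-9


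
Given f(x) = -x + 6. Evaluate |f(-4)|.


10


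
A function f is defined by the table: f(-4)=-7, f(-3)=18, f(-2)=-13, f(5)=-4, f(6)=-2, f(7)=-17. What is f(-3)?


Reading from the table at x = -3

18


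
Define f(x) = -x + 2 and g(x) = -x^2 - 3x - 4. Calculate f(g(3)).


g(3) = -22
f(-22) = 24

24


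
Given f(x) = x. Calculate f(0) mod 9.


f(0) = 0
0 mod 9 = 0

0


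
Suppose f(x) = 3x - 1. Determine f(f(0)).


-4


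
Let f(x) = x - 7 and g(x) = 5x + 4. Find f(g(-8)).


-43


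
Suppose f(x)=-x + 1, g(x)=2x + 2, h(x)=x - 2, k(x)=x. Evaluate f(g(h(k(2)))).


k(2) = 2
h(2) = 0
g(0) = 2
f(2) = -1

-1


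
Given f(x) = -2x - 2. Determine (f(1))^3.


f(1) = -4
(-4)^3 = -64

-64


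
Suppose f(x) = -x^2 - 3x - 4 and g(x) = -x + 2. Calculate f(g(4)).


g(4) = -2
f(-2) = (-1)*(-2)^2 - 3*(-2) - 4 = -2

-2


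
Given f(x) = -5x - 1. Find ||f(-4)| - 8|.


f(-4) = 19
|19| = 19
|19 - 8| = 11

11


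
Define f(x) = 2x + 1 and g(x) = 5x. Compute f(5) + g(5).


f(5) = 11
g(5) = 25
Sum = 36

36


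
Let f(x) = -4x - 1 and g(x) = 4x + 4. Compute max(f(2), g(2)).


12


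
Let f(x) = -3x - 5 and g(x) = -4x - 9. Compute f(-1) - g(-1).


f(-1) = -2
g(-1) = -5
Difference = 3

3


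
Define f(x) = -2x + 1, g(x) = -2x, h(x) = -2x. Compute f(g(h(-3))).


h(-3) = 6
g(6) = -12
f(-12) = 25

25


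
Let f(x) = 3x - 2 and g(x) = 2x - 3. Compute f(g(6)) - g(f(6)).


f(g(6)) = 25
g(f(6)) = 29
Difference = -4

-4


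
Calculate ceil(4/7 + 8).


4/7 = 0.5714
0.5714 + 8 = 8.5714
ceil(8.5714) = 9

9


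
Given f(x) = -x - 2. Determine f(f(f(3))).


f(3) = -5
f(-5) = 3
f(3) = -5

-5


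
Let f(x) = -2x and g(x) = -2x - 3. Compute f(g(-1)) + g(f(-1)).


-5


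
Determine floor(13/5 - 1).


13/5 = 2.6
2.6 - 1 = 1.6
floor(1.6) = 1

1


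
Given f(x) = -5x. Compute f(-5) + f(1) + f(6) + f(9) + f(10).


f(-5) = 25
f(1) = -5
f(6) = -30
f(9) = -45
f(10) = -50
Sum = -105

-105


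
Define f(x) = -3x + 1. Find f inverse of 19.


Solve -3x + 1 = 19
x = (19 - 1) / (-3) = -6

-6


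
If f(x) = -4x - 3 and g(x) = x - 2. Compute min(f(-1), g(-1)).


f(-1) = 1
g(-1) = -3
min = -3

-3


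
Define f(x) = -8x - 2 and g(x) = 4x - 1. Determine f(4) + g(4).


-19


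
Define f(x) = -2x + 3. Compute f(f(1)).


f(1) = 1
f(1) = 1

1


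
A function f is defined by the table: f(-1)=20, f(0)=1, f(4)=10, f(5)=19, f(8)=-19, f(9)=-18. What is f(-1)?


20


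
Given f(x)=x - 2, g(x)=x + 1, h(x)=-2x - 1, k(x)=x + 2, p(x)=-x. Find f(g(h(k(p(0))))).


p(0) = 0
k(0) = 2
h(2) = -5
g(-5) = -4
f(-4) = -6

-6


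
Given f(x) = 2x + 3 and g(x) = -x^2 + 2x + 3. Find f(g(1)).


11


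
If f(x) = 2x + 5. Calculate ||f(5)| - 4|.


f(5) = 15
|15| = 15
|15 - 4| = 11

11


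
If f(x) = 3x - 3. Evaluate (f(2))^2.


f(2) = 3
(3)^2 = 9

9


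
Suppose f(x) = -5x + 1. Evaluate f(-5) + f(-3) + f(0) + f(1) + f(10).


f(-5) = 26
f(-3) = 16
f(0) = 1
f(1) = -4
f(10) = -49
Sum = -10

-10


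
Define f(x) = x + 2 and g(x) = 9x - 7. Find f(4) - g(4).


f(4) = 6
g(4) = 29
Difference = -23

-23


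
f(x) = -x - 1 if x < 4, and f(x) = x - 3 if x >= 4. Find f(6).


3


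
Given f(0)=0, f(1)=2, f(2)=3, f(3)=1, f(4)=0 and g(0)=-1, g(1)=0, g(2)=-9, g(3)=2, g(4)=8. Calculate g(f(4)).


f(4) = 0
g(0) = -1

-1


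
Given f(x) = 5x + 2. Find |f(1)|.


f(1) = 7
|7| = 7

7


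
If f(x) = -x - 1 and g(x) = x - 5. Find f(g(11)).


g(11) = 6
f(6) = -7

-7


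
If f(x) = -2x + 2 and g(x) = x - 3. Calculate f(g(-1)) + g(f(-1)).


f(g(-1)) = 10
g(f(-1)) = 1
Sum = 11

11


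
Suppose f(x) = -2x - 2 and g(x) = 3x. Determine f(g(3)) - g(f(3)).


4


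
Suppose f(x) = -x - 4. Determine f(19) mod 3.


f(19) = -23
-23 mod 3 = 1

1


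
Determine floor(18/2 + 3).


18/2 = 9
9 + 3 = 12
floor(12) = 12

12


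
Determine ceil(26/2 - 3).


26/2 = 13
13 - 3 = 10
ceil(10) = 10

10


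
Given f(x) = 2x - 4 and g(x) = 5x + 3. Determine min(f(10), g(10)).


16


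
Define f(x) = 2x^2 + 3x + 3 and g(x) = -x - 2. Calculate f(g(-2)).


g(-2) = 0
f(0) = 2*(0)^2 + 3*(0) + 3 = 3

3


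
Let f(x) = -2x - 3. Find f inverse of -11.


4


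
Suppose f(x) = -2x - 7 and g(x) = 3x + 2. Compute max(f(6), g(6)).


f(6) = -19
g(6) = 20
max = 20

20


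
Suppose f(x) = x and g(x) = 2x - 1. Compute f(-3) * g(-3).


f(-3) = -3
g(-3) = -7
Product = 21

21


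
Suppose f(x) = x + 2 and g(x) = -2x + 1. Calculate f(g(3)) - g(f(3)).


f(g(3)) = -3
g(f(3)) = -9
Difference = 6

6


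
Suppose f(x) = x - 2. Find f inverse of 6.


Solve x - 2 = 6
x = (6 + 2) / 1 = 8

8


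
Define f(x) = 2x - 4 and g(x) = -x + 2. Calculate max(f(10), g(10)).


f(10) = 16
g(10) = -8
max = 16

16


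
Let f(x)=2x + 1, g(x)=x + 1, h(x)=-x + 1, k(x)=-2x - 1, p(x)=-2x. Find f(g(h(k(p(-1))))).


15


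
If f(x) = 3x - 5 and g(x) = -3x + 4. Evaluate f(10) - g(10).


f(10) = 25
g(10) = -26
Difference = 51

51


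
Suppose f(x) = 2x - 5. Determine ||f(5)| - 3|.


f(5) = 5
|5| = 5
|5 - 3| = 2

2


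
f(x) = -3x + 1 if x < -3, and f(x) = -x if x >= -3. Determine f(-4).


-4 satisfies x < -3
f(-4) = 13

13


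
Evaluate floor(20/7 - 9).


20/7 = 2.8571
2.8571 - 9 = -6.1429
floor(-6.1429) = -7

-7


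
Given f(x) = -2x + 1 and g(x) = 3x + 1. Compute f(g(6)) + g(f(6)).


f(g(6)) = -37
g(f(6)) = -32
Sum = -69

-69


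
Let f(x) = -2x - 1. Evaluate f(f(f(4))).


f(4) = -9
f(-9) = 17
f(17) = -35

-35


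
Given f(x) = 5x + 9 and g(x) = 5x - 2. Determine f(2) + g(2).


27


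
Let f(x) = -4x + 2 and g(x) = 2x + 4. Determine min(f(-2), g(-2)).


f(-2) = 10
g(-2) = 0
min = 0

0


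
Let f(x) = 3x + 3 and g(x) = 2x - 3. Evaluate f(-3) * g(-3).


54


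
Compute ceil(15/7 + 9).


15/7 = 2.1429
2.1429 + 9 = 11.1429
ceil(11.1429) = 12

12


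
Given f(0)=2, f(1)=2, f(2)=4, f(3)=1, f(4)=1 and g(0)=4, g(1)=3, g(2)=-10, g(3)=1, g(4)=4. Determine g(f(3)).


f(3) = 1
g(1) = 3

3


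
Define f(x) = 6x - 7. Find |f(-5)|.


f(-5) = -37
|-37| = 37

37


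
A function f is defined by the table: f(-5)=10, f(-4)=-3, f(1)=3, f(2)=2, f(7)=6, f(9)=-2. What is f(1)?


Reading from the table at x = 1

3


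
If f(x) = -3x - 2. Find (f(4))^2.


f(4) = -14
(-14)^2 = 196

196


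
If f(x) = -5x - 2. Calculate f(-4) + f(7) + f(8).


f(-4) = 18
f(7) = -37
f(8) = -42
Sum = -61

-61


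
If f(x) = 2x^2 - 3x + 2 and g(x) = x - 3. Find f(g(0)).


29


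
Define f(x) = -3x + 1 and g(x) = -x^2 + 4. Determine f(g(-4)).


g(-4) = -12
f(-12) = 37

37


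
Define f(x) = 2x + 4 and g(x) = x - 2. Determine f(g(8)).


g(8) = 6
f(6) = 16

16


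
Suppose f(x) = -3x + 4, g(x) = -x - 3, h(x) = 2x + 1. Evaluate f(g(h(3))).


h(3) = 7
g(7) = -10
f(-10) = 34

34


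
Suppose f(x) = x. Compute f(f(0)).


f(0) = 0
f(0) = 0

0


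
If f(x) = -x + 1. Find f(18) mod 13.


f(18) = -17
-17 mod 13 = 9

9


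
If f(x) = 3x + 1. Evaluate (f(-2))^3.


f(-2) = -5
(-5)^3 = -125

-125


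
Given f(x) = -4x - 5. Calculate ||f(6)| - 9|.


f(6) = -29
|-29| = 29
|29 - 9| = 20

20


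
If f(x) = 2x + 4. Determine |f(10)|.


f(10) = 24
|24| = 24

24


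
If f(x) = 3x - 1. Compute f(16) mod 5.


f(16) = 47
47 mod 5 = 2

2


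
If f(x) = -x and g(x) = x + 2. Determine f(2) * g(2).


f(2) = -2
g(2) = 4
Product = -8

-8


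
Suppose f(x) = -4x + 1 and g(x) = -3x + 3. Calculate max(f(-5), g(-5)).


21


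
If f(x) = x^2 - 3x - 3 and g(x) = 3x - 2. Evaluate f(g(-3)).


g(-3) = -11
f(-11) = 1*(-11)^2 - 3*(-11) - 3 = 151

151


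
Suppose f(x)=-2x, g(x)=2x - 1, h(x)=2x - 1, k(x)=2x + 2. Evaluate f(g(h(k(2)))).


k(2) = 6
h(6) = 11
g(11) = 21
f(21) = -42

-42


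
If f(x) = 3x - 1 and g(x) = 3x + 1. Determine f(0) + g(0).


0


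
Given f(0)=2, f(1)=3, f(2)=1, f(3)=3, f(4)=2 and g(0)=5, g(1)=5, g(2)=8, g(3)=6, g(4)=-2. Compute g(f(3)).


f(3) = 3
g(3) = 6

6


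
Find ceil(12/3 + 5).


12/3 = 4
4 + 5 = 9
ceil(9) = 9

9


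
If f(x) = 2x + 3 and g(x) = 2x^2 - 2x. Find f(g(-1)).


g(-1) = 4
f(4) = 11

11


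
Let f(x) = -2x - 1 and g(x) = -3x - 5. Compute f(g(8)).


57


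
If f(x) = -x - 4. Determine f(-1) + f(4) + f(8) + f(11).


f(-1) = -3
f(4) = -8
f(8) = -12
f(11) = -15
Sum = -38

-38


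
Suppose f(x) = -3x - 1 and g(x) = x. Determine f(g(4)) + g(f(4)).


f(g(4)) = -13
g(f(4)) = -13
Sum = -26

-26


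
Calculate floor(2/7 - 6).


-6


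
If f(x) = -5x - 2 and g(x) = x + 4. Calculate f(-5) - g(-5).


f(-5) = 23
g(-5) = -1
Difference = 24

24


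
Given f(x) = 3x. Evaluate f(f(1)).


f(1) = 3
f(3) = 9

9


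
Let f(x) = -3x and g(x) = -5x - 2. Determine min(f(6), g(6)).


f(6) = -18
g(6) = -32
min = -32

-32


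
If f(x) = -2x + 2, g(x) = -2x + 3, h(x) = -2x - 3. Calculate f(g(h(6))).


h(6) = -15
g(-15) = 33
f(33) = -64

-64


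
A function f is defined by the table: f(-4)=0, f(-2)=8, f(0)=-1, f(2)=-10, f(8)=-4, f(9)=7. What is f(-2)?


Reading from the table at x = -2

8


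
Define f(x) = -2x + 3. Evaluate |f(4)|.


5


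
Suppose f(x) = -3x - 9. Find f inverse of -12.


Solve -3x - 9 = -12
x = (-12 + 9) / (-3) = 1

1


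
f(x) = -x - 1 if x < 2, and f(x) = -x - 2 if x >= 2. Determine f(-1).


-1 satisfies x < 2
f(-1) = 0

0


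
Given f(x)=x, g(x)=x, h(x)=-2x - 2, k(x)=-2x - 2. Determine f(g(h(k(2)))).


10


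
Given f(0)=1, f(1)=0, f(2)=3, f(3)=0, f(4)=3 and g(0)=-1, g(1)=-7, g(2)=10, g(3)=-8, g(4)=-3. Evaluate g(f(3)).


f(3) = 0
g(0) = -1

-1


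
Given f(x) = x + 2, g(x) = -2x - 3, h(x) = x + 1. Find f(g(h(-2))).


h(-2) = -1
g(-1) = -1
f(-1) = 1

1


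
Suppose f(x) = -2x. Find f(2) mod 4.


f(2) = -4
-4 mod 4 = 0

0


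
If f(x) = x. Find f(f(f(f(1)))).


f(1) = 1
f(1) = 1
f(1) = 1
f(1) = 1

1


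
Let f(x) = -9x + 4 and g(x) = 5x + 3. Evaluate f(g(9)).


g(9) = 48
f(48) = -428

-428


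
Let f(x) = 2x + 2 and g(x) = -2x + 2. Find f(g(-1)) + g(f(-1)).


12


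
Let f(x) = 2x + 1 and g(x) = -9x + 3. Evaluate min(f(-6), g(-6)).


f(-6) = -11
g(-6) = 57
min = -11

-11


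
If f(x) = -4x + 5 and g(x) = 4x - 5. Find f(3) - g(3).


f(3) = -7
g(3) = 7
Difference = -14

-14


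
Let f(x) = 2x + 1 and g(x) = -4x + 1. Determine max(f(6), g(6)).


f(6) = 13
g(6) = -23
max = 13

13


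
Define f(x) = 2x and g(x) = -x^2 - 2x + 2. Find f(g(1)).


-2


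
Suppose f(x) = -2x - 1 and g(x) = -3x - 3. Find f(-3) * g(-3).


30


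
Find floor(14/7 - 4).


-2


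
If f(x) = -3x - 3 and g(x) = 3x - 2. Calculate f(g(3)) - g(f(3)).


f(g(3)) = -24
g(f(3)) = -38
Difference = 14

14


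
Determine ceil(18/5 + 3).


18/5 = 3.6
3.6 + 3 = 6.6
ceil(6.6) = 7

7


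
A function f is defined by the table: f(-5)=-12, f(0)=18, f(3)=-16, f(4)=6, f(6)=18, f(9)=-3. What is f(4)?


Reading from the table at x = 4

6


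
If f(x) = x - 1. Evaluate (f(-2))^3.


f(-2) = -3
(-3)^3 = -27

-27


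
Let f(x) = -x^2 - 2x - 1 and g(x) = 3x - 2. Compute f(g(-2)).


-49


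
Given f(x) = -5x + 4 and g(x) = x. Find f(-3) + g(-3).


f(-3) = 19
g(-3) = -3
Sum = 16

16


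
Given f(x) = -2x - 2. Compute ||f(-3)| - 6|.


f(-3) = 4
|4| = 4
|4 - 6| = 2

2


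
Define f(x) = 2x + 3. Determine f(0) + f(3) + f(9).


f(0) = 3
f(3) = 9
f(9) = 21
Sum = 33

33


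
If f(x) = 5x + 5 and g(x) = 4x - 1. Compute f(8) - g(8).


f(8) = 45
g(8) = 31
Difference = 14

14


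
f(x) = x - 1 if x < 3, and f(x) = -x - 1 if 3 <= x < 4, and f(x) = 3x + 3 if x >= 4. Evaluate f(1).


1 satisfies x < 3
f(1) = 0

0


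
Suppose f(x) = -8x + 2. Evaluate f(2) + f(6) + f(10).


f(2) = -14
f(6) = -46
f(10) = -78
Sum = -138

-138


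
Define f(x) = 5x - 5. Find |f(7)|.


f(7) = 30
|30| = 30

30


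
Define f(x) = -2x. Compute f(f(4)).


f(4) = -8
f(-8) = 16

16


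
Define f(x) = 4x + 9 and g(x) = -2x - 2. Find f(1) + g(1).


9


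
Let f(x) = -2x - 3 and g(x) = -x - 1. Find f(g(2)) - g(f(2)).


f(g(2)) = 3
g(f(2)) = 6
Difference = -3

-3


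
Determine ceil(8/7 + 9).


8/7 = 1.1429
1.1429 + 9 = 10.1429
ceil(10.1429) = 11

11


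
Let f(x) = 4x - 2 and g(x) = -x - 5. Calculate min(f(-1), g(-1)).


-6


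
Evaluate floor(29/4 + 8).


29/4 = 7.25
7.25 + 8 = 15.25
floor(15.25) = 15

15


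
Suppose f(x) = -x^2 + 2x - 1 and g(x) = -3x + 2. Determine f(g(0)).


g(0) = 2
f(2) = (-1)*(2)^2 + 2*(2) - 1 = -1

-1


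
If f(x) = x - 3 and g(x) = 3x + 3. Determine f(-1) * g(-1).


f(-1) = -4
g(-1) = 0
Product = 0

0


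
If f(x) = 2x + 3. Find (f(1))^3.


f(1) = 5
(5)^3 = 125

125


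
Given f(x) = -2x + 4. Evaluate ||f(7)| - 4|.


f(7) = -10
|-10| = 10
|10 - 4| = 6

6


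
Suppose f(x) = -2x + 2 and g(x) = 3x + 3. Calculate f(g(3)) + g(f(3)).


f(g(3)) = -22
g(f(3)) = -9
Sum = -31

-31


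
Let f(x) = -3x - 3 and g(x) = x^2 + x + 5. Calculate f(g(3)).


-54


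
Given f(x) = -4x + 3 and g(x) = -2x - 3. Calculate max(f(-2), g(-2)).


f(-2) = 11
g(-2) = 1
max = 11

11


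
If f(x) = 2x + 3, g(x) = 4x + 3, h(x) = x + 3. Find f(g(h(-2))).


h(-2) = 1
g(1) = 7
f(7) = 17

17


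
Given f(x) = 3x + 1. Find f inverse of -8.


Solve 3x + 1 = -8
x = (-8 - 1) / 3 = -3

-3


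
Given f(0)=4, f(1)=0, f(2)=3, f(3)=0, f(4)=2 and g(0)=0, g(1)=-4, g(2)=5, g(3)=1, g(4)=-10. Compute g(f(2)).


f(2) = 3
g(3) = 1

1


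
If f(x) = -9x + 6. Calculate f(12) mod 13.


f(12) = -102
-102 mod 13 = 2

2


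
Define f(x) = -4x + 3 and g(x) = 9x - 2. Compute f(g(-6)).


g(-6) = -56
f(-56) = 227

227


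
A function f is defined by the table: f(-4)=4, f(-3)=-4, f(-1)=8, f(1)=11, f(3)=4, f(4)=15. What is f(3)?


Reading from the table at x = 3

4


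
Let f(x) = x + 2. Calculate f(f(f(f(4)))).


f(4) = 6
f(6) = 8
f(8) = 10
f(10) = 12

12


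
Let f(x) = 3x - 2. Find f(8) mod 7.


f(8) = 22
22 mod 7 = 1

1


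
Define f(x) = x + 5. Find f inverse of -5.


Solve x + 5 = -5
x = (-5 - 5) / 1 = -10

-10


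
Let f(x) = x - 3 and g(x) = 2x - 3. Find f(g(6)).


6


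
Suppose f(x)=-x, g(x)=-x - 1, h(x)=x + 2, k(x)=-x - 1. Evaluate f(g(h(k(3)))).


k(3) = -4
h(-4) = -2
g(-2) = 1
f(1) = -1

-1


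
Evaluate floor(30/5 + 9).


30/5 = 6
6 + 9 = 15
floor(15) = 15

15


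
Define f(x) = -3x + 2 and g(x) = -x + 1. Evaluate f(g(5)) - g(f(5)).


f(g(5)) = 14
g(f(5)) = 14
Difference = 0

0


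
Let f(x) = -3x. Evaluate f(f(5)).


45


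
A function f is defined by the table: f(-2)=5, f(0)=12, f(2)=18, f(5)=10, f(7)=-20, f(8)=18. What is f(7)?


Reading from the table at x = 7

-20


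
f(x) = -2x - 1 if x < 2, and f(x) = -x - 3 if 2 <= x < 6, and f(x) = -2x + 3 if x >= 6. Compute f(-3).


5


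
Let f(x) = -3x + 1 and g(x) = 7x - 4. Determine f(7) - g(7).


-65


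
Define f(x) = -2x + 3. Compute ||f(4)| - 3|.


2


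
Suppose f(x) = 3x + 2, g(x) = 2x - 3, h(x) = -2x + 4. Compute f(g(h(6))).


h(6) = -8
g(-8) = -19
f(-19) = -55

-55


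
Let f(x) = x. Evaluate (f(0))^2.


0


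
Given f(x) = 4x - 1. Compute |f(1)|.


f(1) = 3
|3| = 3

3


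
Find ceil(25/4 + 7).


25/4 = 6.25
6.25 + 7 = 13.25
ceil(13.25) = 14

14


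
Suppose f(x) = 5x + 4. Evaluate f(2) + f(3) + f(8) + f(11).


f(2) = 14
f(3) = 19
f(8) = 44
f(11) = 59
Sum = 136

136
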